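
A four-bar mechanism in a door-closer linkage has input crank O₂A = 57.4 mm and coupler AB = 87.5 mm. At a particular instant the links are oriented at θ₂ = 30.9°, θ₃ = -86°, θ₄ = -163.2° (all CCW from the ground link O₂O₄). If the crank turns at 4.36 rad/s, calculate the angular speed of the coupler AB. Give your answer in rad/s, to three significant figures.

ω₂ = 4.36 rad/s
Differentiating the loop-closure r₂e^{iθ₂}+r₃e^{iθ₃}=r₁+r₄e^{iθ₄} gives r₂ω₂e^{iθ₂}+r₃ω₃e^{iθ₃}=r₄ω₄e^{iθ₄}.
Eliminating the other unknown: ω₃ = r₂ω₂ sin(θ₄−θ₂) / [r₃ sin(θ₃−θ₄)].
Numerator sine = +0.24362; denominator sine = +0.97515.
Result = 0.0574·4.36·(+0.24362) / (0.0875·(+0.97515)) = +0.71453 rad/s; magnitude 0.71453 rad/s.

0.715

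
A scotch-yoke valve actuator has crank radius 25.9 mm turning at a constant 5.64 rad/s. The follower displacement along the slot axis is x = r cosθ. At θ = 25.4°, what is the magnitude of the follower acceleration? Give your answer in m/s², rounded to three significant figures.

ω = 5.64 rad/s
x = r cosθ ⇒ ẍ = −rω² cosθ (ω constant).
|a| = rω²|cosθ| = 0.0259·(5.64)²·|cos 25.4°| = 0.74423 m/s².

0.744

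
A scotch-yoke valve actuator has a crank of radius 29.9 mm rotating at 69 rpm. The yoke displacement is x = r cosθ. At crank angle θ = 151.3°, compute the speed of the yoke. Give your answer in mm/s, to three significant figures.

ω = 7.226 rad/s (from 69 rpm).
x = r cosθ ⇒ ẋ = −rω sinθ.
|v| = rω|sinθ| = 0.0299·7.226·|sin 151.3°| = 0.10375 m/s = 103.75 mm/s.

104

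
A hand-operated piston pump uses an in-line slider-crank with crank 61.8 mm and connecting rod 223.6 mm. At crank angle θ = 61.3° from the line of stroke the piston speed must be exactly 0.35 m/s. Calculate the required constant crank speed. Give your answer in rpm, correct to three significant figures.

For an in-line slider-crank, |v_piston| = rω|sinθ|·[1 + r cosθ/√(L² − r² sin²θ)].
With r = 0.0618 m, L = 0.2236 m, θ = 61.3°: the bracketed kinematic factor |dx/dθ| = 0.061624 m.
ω = v/|dx/dθ| = 0.35/0.061624 = 5.6796 rad/s.
N = 60ω/(2π) = 54.237 rpm.

54.2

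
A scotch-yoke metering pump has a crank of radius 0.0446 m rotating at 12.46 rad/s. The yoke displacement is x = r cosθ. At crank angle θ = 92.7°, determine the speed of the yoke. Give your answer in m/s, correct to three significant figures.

ω = 12.46 rad/s
x = r cosθ ⇒ ẋ = −rω sinθ.
|v| = rω|sinθ| = 0.0446·12.46·|sin 92.7°| = 0.5551 m/s.

0.555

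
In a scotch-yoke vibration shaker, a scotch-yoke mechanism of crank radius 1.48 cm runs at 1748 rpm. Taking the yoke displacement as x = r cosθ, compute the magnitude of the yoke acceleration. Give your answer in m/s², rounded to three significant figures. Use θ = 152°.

438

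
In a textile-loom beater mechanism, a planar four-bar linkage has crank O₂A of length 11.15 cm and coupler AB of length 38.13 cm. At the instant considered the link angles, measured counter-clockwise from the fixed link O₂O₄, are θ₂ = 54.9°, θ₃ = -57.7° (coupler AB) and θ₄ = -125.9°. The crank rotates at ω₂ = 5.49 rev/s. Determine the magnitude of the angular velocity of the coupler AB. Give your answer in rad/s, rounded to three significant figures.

ω₂ = 34.49 rad/s (from 5.49 rev/s).
Differentiating the loop-closure r₂e^{iθ₂}+r₃e^{iθ₃}=r₁+r₄e^{iθ₄} gives r₂ω₂e^{iθ₂}+r₃ω₃e^{iθ₃}=r₄ω₄e^{iθ₄}.
Eliminating the other unknown: ω₃ = r₂ω₂ sin(θ₄−θ₂) / [r₃ sin(θ₃−θ₄)].
Numerator sine = +0.01396; denominator sine = +0.92849.
Result = 0.1115·34.49·(+0.01396) / (0.3813·(+0.92849)) = +0.15168 rad/s; magnitude 0.15168 rad/s.

0.152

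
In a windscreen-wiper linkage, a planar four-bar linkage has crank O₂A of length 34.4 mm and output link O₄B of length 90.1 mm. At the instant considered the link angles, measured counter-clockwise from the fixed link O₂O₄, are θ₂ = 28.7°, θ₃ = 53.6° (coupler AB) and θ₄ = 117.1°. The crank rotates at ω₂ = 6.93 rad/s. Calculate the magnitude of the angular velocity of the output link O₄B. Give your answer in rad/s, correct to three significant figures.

1.24

ω₂ = 6.93 rad/s
Differentiating the loop-closure r₂e^{iθ₂}+r₃e^{iθ₃}=r₁+r₄e^{iθ₄} gives r₂ω₂e^{iθ₂}+r₃ω₃e^{iθ₃}=r₄ω₄e^{iθ₄}.
Eliminating the other unknown: ω₄ = r₂ω₂ sin(θ₂−θ₃) / [r₄ sin(θ₄−θ₃)].
Numerator sine = -0.42104; denominator sine = +0.89493.
Result = 0.0344·6.93·(-0.42104) / (0.0901·(+0.89493)) = -1.2448 rad/s; magnitude 1.2448 rad/s.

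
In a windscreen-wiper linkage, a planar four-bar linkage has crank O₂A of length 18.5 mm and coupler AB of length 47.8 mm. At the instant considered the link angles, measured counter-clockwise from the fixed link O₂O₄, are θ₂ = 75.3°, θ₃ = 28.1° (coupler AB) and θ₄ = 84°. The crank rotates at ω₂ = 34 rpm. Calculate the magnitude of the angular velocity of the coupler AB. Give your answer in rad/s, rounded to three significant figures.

0.252

ω₂ = 3.56 rad/s (from 34 rpm).
Differentiating the loop-closure r₂e^{iθ₂}+r₃e^{iθ₃}=r₁+r₄e^{iθ₄} gives r₂ω₂e^{iθ₂}+r₃ω₃e^{iθ₃}=r₄ω₄e^{iθ₄}.
Eliminating the other unknown: ω₃ = r₂ω₂ sin(θ₄−θ₂) / [r₃ sin(θ₃−θ₄)].
Numerator sine = +0.15126; denominator sine = -0.82806.
Result = 0.0185·3.56·(+0.15126) / (0.0478·(-0.82806)) = -0.25172 rad/s; magnitude 0.25172 rad/s.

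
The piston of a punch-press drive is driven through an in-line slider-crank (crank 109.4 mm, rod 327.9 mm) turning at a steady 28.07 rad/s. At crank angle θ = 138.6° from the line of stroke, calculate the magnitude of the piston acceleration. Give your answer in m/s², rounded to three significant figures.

60.1

ω = 28.07 rad/s
x(θ) = r cosθ + √(L² − r² sin²θ); with ω constant, a = ω²·d²x/dθ².
d²x/dθ² = −r cosθ − r²(cos2θ)/√u − r⁴ sin²2θ/(4u^{3/2}),  u = L² − r² sin²θ = 0.102284 m².
Substituting r = 0.1094 m, L = 0.3279 m, θ = 138.6°: d²x/dθ² = +0.076294 m.
a = ω²·d²x/dθ² = (28.07)²·(+0.076294) = +60.114 m/s²;  |a| = 60.114 m/s².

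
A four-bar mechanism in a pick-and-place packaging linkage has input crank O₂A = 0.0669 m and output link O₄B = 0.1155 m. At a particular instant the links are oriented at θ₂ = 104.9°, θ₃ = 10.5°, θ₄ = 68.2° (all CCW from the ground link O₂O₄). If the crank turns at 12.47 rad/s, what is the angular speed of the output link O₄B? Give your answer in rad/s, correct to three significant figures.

ω₂ = 12.47 rad/s
Differentiating the loop-closure r₂e^{iθ₂}+r₃e^{iθ₃}=r₁+r₄e^{iθ₄} gives r₂ω₂e^{iθ₂}+r₃ω₃e^{iθ₃}=r₄ω₄e^{iθ₄}.
Eliminating the other unknown: ω₄ = r₂ω₂ sin(θ₂−θ₃) / [r₄ sin(θ₄−θ₃)].
Numerator sine = +0.99705; denominator sine = +0.84526.
Result = 0.0669·12.47·(+0.99705) / (0.1155·(+0.84526)) = +8.52 rad/s; magnitude 8.52 rad/s.

8.52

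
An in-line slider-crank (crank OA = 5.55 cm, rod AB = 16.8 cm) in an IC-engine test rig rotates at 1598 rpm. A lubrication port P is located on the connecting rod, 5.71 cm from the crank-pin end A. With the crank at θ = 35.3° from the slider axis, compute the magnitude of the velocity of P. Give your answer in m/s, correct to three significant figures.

ω = 167.3 rad/s.  Crank-pin speed |V_A| = rω = 9.2875 m/s, perpendicular to OA.
Rod angle: sinφ = −(r/L) sinθ ⇒ φ = -11.005°; ω_rod = −rω cosθ/√(L²−r²sin²θ) = -45.964 rad/s.
V_P = V_A + ω_rod × AP, with AP = 0.0571 m along the rod.
Components: V_Px = −rω sinθ − a·ω_rod·sinφ = -5.8679 m/s;  V_Py = rω cosθ + a·ω_rod·cosφ = +5.0036 m/s.
|V_P| = √(V_Px² + V_Py²) = 7.7116 m/s.

7.71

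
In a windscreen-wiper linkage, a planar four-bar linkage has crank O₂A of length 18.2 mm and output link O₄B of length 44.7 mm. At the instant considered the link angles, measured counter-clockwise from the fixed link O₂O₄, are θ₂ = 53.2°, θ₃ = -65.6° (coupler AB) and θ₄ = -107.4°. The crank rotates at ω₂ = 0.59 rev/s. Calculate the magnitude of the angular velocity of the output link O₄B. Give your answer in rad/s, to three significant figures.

ω₂ = 3.707 rad/s (from 0.59 rev/s).
Differentiating the loop-closure r₂e^{iθ₂}+r₃e^{iθ₃}=r₁+r₄e^{iθ₄} gives r₂ω₂e^{iθ₂}+r₃ω₃e^{iθ₃}=r₄ω₄e^{iθ₄}.
Eliminating the other unknown: ω₄ = r₂ω₂ sin(θ₂−θ₃) / [r₄ sin(θ₄−θ₃)].
Numerator sine = +0.87631; denominator sine = -0.66653.
Result = 0.0182·3.707·(+0.87631) / (0.0447·(-0.66653)) = -1.9844 rad/s; magnitude 1.9844 rad/s.

1.98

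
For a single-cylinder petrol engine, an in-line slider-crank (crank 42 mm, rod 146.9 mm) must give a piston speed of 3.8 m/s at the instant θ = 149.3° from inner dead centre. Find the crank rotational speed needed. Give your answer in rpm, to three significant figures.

2250

For an in-line slider-crank, |v_piston| = rω|sinθ|·[1 + r cosθ/√(L² − r² sin²θ)].
With r = 0.042 m, L = 0.1469 m, θ = 149.3°: the bracketed kinematic factor |dx/dθ| = 0.016114 m.
ω = v/|dx/dθ| = 3.8/0.016114 = 235.82 rad/s.
N = 60ω/(2π) = 2251.9 rpm.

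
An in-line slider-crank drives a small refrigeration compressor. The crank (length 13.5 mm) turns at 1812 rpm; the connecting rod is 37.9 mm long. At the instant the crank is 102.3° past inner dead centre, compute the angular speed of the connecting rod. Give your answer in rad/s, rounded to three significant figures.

15.4

ω = 189.8 rad/s (converted from 1812 rpm).
The rod makes angle φ with the slider axis where L sinφ = r sinθ; differentiating, L cosφ·φ̇ = r ω cosθ.
L cosφ = √(L² − r² sin²θ) = 0.035531 m.
|ω_rod| = r ω |cosθ| / √(L² − r² sin²θ) = 0.0135·189.8·0.21303/0.035531 = 15.359 rad/s.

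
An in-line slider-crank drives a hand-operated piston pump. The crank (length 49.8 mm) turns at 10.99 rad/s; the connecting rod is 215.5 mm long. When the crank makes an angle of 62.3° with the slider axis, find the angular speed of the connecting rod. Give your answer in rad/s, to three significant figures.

ω = 10.99 rad/s
The rod makes angle φ with the slider axis where L sinφ = r sinθ; differentiating, L cosφ·φ̇ = r ω cosθ.
L cosφ = √(L² − r² sin²θ) = 0.21094 m.
|ω_rod| = r ω |cosθ| / √(L² − r² sin²θ) = 0.0498·10.99·0.46484/0.21094 = 1.2061 rad/s.

1.21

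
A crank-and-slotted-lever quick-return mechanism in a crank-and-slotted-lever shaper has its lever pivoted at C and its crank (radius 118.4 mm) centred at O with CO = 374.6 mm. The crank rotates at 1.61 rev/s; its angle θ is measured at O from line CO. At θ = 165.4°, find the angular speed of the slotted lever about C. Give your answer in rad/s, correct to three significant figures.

4.27

ω = 10.12 rad/s (from 1.61 rev/s).
Crank pin A relative to C: A = (d + r cosθ, r sinθ); lever angle φ = atan2(r sinθ, d + r cosθ).
Differentiating tanφ: φ̇ = rω(d cosθ + r)/(d² + r² + 2dr cosθ).
d² + r² + 2dr cosθ = |CA|² = 0.0685028 m²;  d cosθ + r = -0.2441 m.
|ω_lever| = |0.1184·10.12·-0.2441| / 0.0685028 = 4.268 rad/s.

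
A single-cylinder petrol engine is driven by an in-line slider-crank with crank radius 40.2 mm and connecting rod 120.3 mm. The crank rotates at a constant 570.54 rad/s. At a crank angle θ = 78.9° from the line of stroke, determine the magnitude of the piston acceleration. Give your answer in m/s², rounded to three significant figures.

ω = 570.5 rad/s
x(θ) = r cosθ + √(L² − r² sin²θ); with ω constant, a = ω²·d²x/dθ².
d²x/dθ² = −r cosθ − r²(cos2θ)/√u − r⁴ sin²2θ/(4u^{3/2}),  u = L² − r² sin²θ = 0.0129159 m².
Substituting r = 0.0402 m, L = 0.1203 m, θ = 78.9°: d²x/dθ² = +0.0053627 m.
a = ω²·d²x/dθ² = (570.5)²·(+0.0053627) = +1745.6 m/s²;  |a| = 1745.6 m/s².

1750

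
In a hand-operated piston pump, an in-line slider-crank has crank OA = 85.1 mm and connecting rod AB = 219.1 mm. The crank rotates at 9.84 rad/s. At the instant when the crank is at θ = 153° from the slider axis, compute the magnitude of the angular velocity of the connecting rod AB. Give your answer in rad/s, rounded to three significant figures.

ω = 9.84 rad/s
The rod makes angle φ with the slider axis where L sinφ = r sinθ; differentiating, L cosφ·φ̇ = r ω cosθ.
L cosφ = √(L² − r² sin²θ) = 0.21567 m.
|ω_rod| = r ω |cosθ| / √(L² − r² sin²θ) = 0.0851·9.84·0.89101/0.21567 = 3.4596 rad/s.

3.46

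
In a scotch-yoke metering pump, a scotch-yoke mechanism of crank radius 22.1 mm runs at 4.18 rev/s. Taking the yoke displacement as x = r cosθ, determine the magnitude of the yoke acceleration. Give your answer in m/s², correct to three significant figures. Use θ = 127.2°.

9.22

ω = 26.26 rad/s (from 4.18 rev/s).
x = r cosθ ⇒ ẍ = −rω² cosθ (ω constant).
|a| = rω²|cosθ| = 0.0221·(26.26)²·|cos 127.2°| = 9.2166 m/s².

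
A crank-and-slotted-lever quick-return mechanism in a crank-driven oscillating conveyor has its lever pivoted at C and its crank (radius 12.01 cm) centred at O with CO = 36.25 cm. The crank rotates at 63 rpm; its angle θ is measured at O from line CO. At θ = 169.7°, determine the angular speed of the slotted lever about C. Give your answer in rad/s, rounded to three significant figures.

ω = 6.597 rad/s (from 63 rpm).
Crank pin A relative to C: A = (d + r cosθ, r sinθ); lever angle φ = atan2(r sinθ, d + r cosθ).
Differentiating tanφ: φ̇ = rω(d cosθ + r)/(d² + r² + 2dr cosθ).
d² + r² + 2dr cosθ = |CA|² = 0.0601609 m²;  d cosθ + r = -0.23656 m.
|ω_lever| = |0.1201·6.597·-0.23656| / 0.0601609 = 3.1156 rad/s.

3.12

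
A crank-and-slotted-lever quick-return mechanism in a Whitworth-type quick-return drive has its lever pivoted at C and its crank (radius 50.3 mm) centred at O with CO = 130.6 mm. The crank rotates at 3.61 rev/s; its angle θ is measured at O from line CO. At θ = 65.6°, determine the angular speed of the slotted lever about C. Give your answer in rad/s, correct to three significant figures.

4.76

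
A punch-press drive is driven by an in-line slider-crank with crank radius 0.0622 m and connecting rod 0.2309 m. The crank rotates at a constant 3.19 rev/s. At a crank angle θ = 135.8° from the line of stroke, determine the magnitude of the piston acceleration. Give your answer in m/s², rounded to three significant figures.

17.6

ω = 2π·3.19 = 20.04 rad/s
x(θ) = r cosθ + √(L² − r² sin²θ); with ω constant, a = ω²·d²x/dθ².
d²x/dθ² = −r cosθ − r²(cos2θ)/√u − r⁴ sin²2θ/(4u^{3/2}),  u = L² − r² sin²θ = 0.0514344 m².
Substituting r = 0.0622 m, L = 0.2309 m, θ = 135.8°: d²x/dθ² = +0.043795 m.
a = ω²·d²x/dθ² = (20.04)²·(+0.043795) = +17.594 m/s²;  |a| = 17.594 m/s².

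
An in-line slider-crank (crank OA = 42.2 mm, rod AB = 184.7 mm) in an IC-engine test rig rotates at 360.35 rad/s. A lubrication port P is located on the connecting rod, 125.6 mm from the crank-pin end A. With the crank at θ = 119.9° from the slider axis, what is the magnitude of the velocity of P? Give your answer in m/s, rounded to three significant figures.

12.4

ω = 360.4 rad/s.  Crank-pin speed |V_A| = rω = 15.207 m/s, perpendicular to OA.
Rod angle: sinφ = −(r/L) sinθ ⇒ φ = -11.424°; ω_rod = −rω cosθ/√(L²−r²sin²θ) = +41.871 rad/s.
V_P = V_A + ω_rod × AP, with AP = 0.1256 m along the rod.
Components: V_Px = −rω sinθ − a·ω_rod·sinφ = -12.141 m/s;  V_Py = rω cosθ + a·ω_rod·cosφ = -2.4256 m/s.
|V_P| = √(V_Px² + V_Py²) = 12.381 m/s.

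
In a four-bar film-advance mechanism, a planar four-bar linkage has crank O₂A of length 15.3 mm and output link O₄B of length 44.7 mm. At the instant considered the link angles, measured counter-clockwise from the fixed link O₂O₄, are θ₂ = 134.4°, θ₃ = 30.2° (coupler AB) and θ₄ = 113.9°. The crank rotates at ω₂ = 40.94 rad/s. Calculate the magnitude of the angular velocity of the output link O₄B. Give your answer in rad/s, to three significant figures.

ω₂ = 40.94 rad/s
Differentiating the loop-closure r₂e^{iθ₂}+r₃e^{iθ₃}=r₁+r₄e^{iθ₄} gives r₂ω₂e^{iθ₂}+r₃ω₃e^{iθ₃}=r₄ω₄e^{iθ₄}.
Eliminating the other unknown: ω₄ = r₂ω₂ sin(θ₂−θ₃) / [r₄ sin(θ₄−θ₃)].
Numerator sine = +0.96945; denominator sine = +0.99396.
Result = 0.0153·40.94·(+0.96945) / (0.0447·(+0.99396)) = +13.667 rad/s; magnitude 13.667 rad/s.

13.7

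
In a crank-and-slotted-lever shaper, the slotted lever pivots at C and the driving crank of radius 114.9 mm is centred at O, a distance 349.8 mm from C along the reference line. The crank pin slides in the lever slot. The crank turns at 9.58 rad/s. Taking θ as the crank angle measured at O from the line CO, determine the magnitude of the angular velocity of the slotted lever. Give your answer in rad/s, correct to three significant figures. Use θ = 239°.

0.763

ω = 9.58 rad/s
Crank pin A relative to C: A = (d + r cosθ, r sinθ); lever angle φ = atan2(r sinθ, d + r cosθ).
Differentiating tanφ: φ̇ = rω(d cosθ + r)/(d² + r² + 2dr cosθ).
d² + r² + 2dr cosθ = |CA|² = 0.0941612 m²;  d cosθ + r = -0.06526 m.
|ω_lever| = |0.1149·9.58·-0.06526| / 0.0941612 = 0.76289 rad/s.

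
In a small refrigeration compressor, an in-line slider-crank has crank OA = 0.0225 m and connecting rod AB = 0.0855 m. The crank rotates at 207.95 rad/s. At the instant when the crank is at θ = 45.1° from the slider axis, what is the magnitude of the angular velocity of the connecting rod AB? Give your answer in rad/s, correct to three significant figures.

39.3

ω = 207.9 rad/s
The rod makes angle φ with the slider axis where L sinφ = r sinθ; differentiating, L cosφ·φ̇ = r ω cosθ.
L cosφ = √(L² − r² sin²θ) = 0.084001 m.
|ω_rod| = r ω |cosθ| / √(L² − r² sin²θ) = 0.0225·207.9·0.70587/0.084001 = 39.317 rad/s.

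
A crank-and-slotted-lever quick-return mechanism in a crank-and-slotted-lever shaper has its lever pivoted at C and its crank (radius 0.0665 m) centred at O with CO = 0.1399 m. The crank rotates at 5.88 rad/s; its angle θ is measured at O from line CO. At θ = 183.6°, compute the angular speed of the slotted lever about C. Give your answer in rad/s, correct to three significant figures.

ω = 5.88 rad/s
Crank pin A relative to C: A = (d + r cosθ, r sinθ); lever angle φ = atan2(r sinθ, d + r cosθ).
Differentiating tanφ: φ̇ = rω(d cosθ + r)/(d² + r² + 2dr cosθ).
d² + r² + 2dr cosθ = |CA|² = 0.00542428 m²;  d cosθ + r = -0.073124 m.
|ω_lever| = |0.0665·5.88·-0.073124| / 0.00542428 = 5.2713 rad/s.

5.27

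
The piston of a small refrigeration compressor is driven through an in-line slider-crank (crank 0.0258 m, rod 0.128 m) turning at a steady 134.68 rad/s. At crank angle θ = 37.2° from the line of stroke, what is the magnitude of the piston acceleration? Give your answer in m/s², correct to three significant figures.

399

ω = 134.7 rad/s
x(θ) = r cosθ + √(L² − r² sin²θ); with ω constant, a = ω²·d²x/dθ².
d²x/dθ² = −r cosθ − r²(cos2θ)/√u − r⁴ sin²2θ/(4u^{3/2}),  u = L² − r² sin²θ = 0.0161407 m².
Substituting r = 0.0258 m, L = 0.128 m, θ = 37.2°: d²x/dθ² = -0.02201 m.
a = ω²·d²x/dθ² = (134.7)²·(-0.02201) = -399.22 m/s²;  |a| = 399.22 m/s².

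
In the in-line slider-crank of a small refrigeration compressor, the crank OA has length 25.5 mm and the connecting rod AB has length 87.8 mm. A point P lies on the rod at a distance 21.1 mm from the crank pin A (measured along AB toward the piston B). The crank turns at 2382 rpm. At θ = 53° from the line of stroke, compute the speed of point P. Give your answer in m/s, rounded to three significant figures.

6.04

ω = 249.4 rad/s.  Crank-pin speed |V_A| = rω = 6.3608 m/s, perpendicular to OA.
Rod angle: sinφ = −(r/L) sinθ ⇒ φ = -13.412°; ω_rod = −rω cosθ/√(L²−r²sin²θ) = -44.822 rad/s.
V_P = V_A + ω_rod × AP, with AP = 0.0211 m along the rod.
Components: V_Px = −rω sinθ − a·ω_rod·sinφ = -5.2993 m/s;  V_Py = rω cosθ + a·ω_rod·cosφ = +2.9081 m/s.
|V_P| = √(V_Px² + V_Py²) = 6.0448 m/s.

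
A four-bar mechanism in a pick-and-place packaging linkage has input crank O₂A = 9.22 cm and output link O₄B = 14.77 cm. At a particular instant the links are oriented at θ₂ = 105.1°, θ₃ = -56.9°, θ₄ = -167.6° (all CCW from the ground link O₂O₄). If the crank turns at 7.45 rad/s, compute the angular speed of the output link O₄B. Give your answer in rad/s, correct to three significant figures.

ω₂ = 7.45 rad/s
Differentiating the loop-closure r₂e^{iθ₂}+r₃e^{iθ₃}=r₁+r₄e^{iθ₄} gives r₂ω₂e^{iθ₂}+r₃ω₃e^{iθ₃}=r₄ω₄e^{iθ₄}.
Eliminating the other unknown: ω₄ = r₂ω₂ sin(θ₂−θ₃) / [r₄ sin(θ₄−θ₃)].
Numerator sine = +0.30902; denominator sine = -0.93544.
Result = 0.0922·7.45·(+0.30902) / (0.1477·(-0.93544)) = -1.5363 rad/s; magnitude 1.5363 rad/s.

1.54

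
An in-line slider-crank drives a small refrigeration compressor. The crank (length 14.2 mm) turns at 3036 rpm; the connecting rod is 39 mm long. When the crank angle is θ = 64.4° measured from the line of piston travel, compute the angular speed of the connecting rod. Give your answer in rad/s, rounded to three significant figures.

53.0

ω = 317.9 rad/s (converted from 3036 rpm).
The rod makes angle φ with the slider axis where L sinφ = r sinθ; differentiating, L cosφ·φ̇ = r ω cosθ.
L cosφ = √(L² − r² sin²θ) = 0.036838 m.
|ω_rod| = r ω |cosθ| / √(L² − r² sin²θ) = 0.0142·317.9·0.43209/0.036838 = 52.954 rad/s.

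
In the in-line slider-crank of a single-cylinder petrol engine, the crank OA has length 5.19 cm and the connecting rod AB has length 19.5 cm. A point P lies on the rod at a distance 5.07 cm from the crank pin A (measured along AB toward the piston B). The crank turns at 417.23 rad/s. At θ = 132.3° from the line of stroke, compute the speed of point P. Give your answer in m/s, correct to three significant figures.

ω = 417.2 rad/s.  Crank-pin speed |V_A| = rω = 21.654 m/s, perpendicular to OA.
Rod angle: sinφ = −(r/L) sinθ ⇒ φ = -11.353°; ω_rod = −rω cosθ/√(L²−r²sin²θ) = +76.228 rad/s.
V_P = V_A + ω_rod × AP, with AP = 0.0507 m along the rod.
Components: V_Px = −rω sinθ − a·ω_rod·sinφ = -15.255 m/s;  V_Py = rω cosθ + a·ω_rod·cosφ = -10.784 m/s.
|V_P| = √(V_Px² + V_Py²) = 18.682 m/s.

18.7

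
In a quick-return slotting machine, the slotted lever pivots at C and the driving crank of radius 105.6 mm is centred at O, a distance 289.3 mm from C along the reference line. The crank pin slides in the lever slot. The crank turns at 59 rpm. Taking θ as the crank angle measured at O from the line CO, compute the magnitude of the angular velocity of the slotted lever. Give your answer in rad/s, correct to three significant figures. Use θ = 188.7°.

3.42

ω = 6.178 rad/s (from 59 rpm).
Crank pin A relative to C: A = (d + r cosθ, r sinθ); lever angle φ = atan2(r sinθ, d + r cosθ).
Differentiating tanφ: φ̇ = rω(d cosθ + r)/(d² + r² + 2dr cosθ).
d² + r² + 2dr cosθ = |CA|² = 0.0344487 m²;  d cosθ + r = -0.18037 m.
|ω_lever| = |0.1056·6.178·-0.18037| / 0.0344487 = 3.4162 rad/s.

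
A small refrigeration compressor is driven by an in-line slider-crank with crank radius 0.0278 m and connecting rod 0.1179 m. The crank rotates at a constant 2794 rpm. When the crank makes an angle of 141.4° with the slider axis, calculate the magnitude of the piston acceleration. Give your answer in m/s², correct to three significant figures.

1730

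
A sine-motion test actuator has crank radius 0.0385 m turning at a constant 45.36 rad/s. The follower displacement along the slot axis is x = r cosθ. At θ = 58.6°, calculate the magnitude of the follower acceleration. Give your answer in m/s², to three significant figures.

41.3

ω = 45.36 rad/s
x = r cosθ ⇒ ẍ = −rω² cosθ (ω constant).
|a| = rω²|cosθ| = 0.0385·(45.36)²·|cos 58.6°| = 41.272 m/s².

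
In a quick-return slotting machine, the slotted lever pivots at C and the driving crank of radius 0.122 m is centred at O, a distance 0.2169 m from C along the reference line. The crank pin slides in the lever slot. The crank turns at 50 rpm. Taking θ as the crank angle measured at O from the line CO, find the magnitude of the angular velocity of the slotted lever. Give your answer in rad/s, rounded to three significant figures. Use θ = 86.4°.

1.33

ω = 5.236 rad/s (from 50 rpm).
Crank pin A relative to C: A = (d + r cosθ, r sinθ); lever angle φ = atan2(r sinθ, d + r cosθ).
Differentiating tanφ: φ̇ = rω(d cosθ + r)/(d² + r² + 2dr cosθ).
d² + r² + 2dr cosθ = |CA|² = 0.0652527 m²;  d cosθ + r = +0.13562 m.
|ω_lever| = |0.122·5.236·+0.13562| / 0.0652527 = 1.3276 rad/s.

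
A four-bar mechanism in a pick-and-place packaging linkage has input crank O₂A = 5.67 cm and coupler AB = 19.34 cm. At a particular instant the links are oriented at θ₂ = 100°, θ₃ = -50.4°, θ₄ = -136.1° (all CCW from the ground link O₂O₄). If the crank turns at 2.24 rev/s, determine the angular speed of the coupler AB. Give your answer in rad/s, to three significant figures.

3.43

ω₂ = 14.07 rad/s (from 2.24 rev/s).
Differentiating the loop-closure r₂e^{iθ₂}+r₃e^{iθ₃}=r₁+r₄e^{iθ₄} gives r₂ω₂e^{iθ₂}+r₃ω₃e^{iθ₃}=r₄ω₄e^{iθ₄}.
Eliminating the other unknown: ω₃ = r₂ω₂ sin(θ₄−θ₂) / [r₃ sin(θ₃−θ₄)].
Numerator sine = +0.83001; denominator sine = +0.99719.
Result = 0.0567·14.07·(+0.83001) / (0.1934·(+0.99719)) = +3.4345 rad/s; magnitude 3.4345 rad/s.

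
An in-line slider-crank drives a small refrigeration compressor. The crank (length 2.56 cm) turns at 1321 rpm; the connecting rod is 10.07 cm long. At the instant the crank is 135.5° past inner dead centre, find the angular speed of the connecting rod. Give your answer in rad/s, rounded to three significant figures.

ω = 138.3 rad/s (converted from 1321 rpm).
The rod makes angle φ with the slider axis where L sinφ = r sinθ; differentiating, L cosφ·φ̇ = r ω cosθ.
L cosφ = √(L² − r² sin²θ) = 0.099088 m.
|ω_rod| = r ω |cosθ| / √(L² − r² sin²θ) = 0.0256·138.3·0.71325/0.099088 = 25.491 rad/s.

25.5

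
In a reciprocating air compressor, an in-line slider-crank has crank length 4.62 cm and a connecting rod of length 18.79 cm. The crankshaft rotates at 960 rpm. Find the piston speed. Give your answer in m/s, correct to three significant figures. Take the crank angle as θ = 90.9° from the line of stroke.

ω = 2π·960/60 = 100.5 rad/s
For an in-line slider-crank, x = r cosθ + √(L² − r² sin²θ), so v = −rω sinθ·[1 + r cosθ/√(L² − r² sin²θ)].
With r = 0.0462 m, L = 0.1879 m, θ = 90.9°: √(L² − r² sin²θ) = 0.18213 m.
v = −0.0462·100.5·0.99988·[1 + 0.0462·-0.01571/0.18213] = -4.6255 m/s.
|v| = 4.6255 m/s.

4.63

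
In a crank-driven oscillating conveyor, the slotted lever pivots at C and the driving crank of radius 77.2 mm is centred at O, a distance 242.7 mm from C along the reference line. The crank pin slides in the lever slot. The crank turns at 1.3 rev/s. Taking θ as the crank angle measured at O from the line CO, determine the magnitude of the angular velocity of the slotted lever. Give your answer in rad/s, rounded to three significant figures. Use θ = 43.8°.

ω = 8.168 rad/s (from 1.3 rev/s).
Crank pin A relative to C: A = (d + r cosθ, r sinθ); lever angle φ = atan2(r sinθ, d + r cosθ).
Differentiating tanφ: φ̇ = rω(d cosθ + r)/(d² + r² + 2dr cosθ).
d² + r² + 2dr cosθ = |CA|² = 0.0919096 m²;  d cosθ + r = +0.25237 m.
|ω_lever| = |0.0772·8.168·+0.25237| / 0.0919096 = 1.7315 rad/s.

1.73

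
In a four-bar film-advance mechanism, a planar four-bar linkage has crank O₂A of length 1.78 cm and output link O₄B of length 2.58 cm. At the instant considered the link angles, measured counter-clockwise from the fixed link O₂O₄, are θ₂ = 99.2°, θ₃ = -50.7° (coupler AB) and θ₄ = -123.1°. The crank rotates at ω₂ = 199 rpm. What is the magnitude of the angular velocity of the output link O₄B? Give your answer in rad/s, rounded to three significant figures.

7.56

ω₂ = 20.84 rad/s (from 199 rpm).
Differentiating the loop-closure r₂e^{iθ₂}+r₃e^{iθ₃}=r₁+r₄e^{iθ₄} gives r₂ω₂e^{iθ₂}+r₃ω₃e^{iθ₃}=r₄ω₄e^{iθ₄}.
Eliminating the other unknown: ω₄ = r₂ω₂ sin(θ₂−θ₃) / [r₄ sin(θ₄−θ₃)].
Numerator sine = +0.50151; denominator sine = -0.95319.
Result = 0.0178·20.84·(+0.50151) / (0.0258·(-0.95319)) = -7.5645 rad/s; magnitude 7.5645 rad/s.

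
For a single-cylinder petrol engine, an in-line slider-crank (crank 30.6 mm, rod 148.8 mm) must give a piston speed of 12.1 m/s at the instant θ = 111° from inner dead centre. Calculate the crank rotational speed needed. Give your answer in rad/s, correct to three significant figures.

For an in-line slider-crank, |v_piston| = rω|sinθ|·[1 + r cosθ/√(L² − r² sin²θ)].
With r = 0.0306 m, L = 0.1488 m, θ = 111°: the bracketed kinematic factor |dx/dθ| = 0.026422 m.
ω = v/|dx/dθ| = 12.1/0.026422 = 457.95 rad/s.

458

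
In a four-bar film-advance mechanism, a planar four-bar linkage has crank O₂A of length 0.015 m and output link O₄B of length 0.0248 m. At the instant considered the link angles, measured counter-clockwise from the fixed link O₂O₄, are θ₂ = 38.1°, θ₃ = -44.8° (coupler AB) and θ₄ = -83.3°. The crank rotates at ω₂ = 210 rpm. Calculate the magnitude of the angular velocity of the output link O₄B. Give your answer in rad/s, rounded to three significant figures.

21.2

ω₂ = 21.99 rad/s (from 210 rpm).
Differentiating the loop-closure r₂e^{iθ₂}+r₃e^{iθ₃}=r₁+r₄e^{iθ₄} gives r₂ω₂e^{iθ₂}+r₃ω₃e^{iθ₃}=r₄ω₄e^{iθ₄}.
Eliminating the other unknown: ω₄ = r₂ω₂ sin(θ₂−θ₃) / [r₄ sin(θ₄−θ₃)].
Numerator sine = +0.99233; denominator sine = -0.62251.
Result = 0.015·21.99·(+0.99233) / (0.0248·(-0.62251)) = -21.203 rad/s; magnitude 21.203 rad/s.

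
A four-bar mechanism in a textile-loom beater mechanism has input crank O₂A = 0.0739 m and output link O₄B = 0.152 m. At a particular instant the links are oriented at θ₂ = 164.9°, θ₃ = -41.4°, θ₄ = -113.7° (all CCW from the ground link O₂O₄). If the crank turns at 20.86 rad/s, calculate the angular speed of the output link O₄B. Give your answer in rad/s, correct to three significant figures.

4.72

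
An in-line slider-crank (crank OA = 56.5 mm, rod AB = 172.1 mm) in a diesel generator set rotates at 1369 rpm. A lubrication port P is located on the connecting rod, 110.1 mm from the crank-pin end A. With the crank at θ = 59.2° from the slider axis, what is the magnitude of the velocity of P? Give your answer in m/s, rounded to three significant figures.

7.88

ω = 143.4 rad/s.  Crank-pin speed |V_A| = rω = 8.0999 m/s, perpendicular to OA.
Rod angle: sinφ = −(r/L) sinθ ⇒ φ = -16.379°; ω_rod = −rω cosθ/√(L²−r²sin²θ) = -25.119 rad/s.
V_P = V_A + ω_rod × AP, with AP = 0.1101 m along the rod.
Components: V_Px = −rω sinθ − a·ω_rod·sinφ = -7.7374 m/s;  V_Py = rω cosθ + a·ω_rod·cosφ = +1.4942 m/s.
|V_P| = √(V_Px² + V_Py²) = 7.8803 m/s.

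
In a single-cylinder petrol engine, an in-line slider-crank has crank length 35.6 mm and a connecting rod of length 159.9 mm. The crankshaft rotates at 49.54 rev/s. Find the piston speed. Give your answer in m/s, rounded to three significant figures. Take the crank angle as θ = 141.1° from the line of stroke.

5.74

ω = 2π·49.5 = 311.3 rad/s
For an in-line slider-crank, x = r cosθ + √(L² − r² sin²θ), so v = −rω sinθ·[1 + r cosθ/√(L² − r² sin²θ)].
With r = 0.0356 m, L = 0.1599 m, θ = 141.1°: √(L² − r² sin²θ) = 0.15833 m.
v = −0.0356·311.3·0.62796·[1 + 0.0356·-0.77824/0.15833] = -5.7409 m/s.
|v| = 5.7409 m/s.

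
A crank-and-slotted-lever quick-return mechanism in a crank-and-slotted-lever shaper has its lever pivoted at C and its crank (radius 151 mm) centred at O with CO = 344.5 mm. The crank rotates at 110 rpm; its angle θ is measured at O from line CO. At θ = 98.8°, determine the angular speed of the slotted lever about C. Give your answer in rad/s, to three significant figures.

ω = 11.52 rad/s (from 110 rpm).
Crank pin A relative to C: A = (d + r cosθ, r sinθ); lever angle φ = atan2(r sinθ, d + r cosθ).
Differentiating tanφ: φ̇ = rω(d cosθ + r)/(d² + r² + 2dr cosθ).
d² + r² + 2dr cosθ = |CA|² = 0.125565 m²;  d cosθ + r = +0.098296 m.
|ω_lever| = |0.151·11.52·+0.098296| / 0.125565 = 1.3617 rad/s.

1.36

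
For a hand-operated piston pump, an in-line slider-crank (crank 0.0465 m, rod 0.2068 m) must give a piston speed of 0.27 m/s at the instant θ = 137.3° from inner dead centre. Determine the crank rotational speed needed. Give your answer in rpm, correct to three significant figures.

98.2

For an in-line slider-crank, |v_piston| = rω|sinθ|·[1 + r cosθ/√(L² − r² sin²θ)].
With r = 0.0465 m, L = 0.2068 m, θ = 137.3°: the bracketed kinematic factor |dx/dθ| = 0.026262 m.
ω = v/|dx/dθ| = 0.27/0.026262 = 10.281 rad/s.
N = 60ω/(2π) = 98.177 rpm.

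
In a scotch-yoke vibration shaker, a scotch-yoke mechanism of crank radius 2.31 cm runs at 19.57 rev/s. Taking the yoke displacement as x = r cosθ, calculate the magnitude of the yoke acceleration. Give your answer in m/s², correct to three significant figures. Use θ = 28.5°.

ω = 123 rad/s (from 19.57 rev/s).
x = r cosθ ⇒ ẍ = −rω² cosθ (ω constant).
|a| = rω²|cosθ| = 0.0231·(123)²·|cos 28.5°| = 306.94 m/s².

307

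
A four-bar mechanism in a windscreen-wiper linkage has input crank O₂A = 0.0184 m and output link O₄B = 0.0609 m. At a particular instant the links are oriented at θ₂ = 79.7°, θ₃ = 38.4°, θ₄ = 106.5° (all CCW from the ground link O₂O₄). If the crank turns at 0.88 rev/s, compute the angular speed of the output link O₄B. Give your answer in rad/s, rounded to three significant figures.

ω₂ = 5.529 rad/s (from 0.88 rev/s).
Differentiating the loop-closure r₂e^{iθ₂}+r₃e^{iθ₃}=r₁+r₄e^{iθ₄} gives r₂ω₂e^{iθ₂}+r₃ω₃e^{iθ₃}=r₄ω₄e^{iθ₄}.
Eliminating the other unknown: ω₄ = r₂ω₂ sin(θ₂−θ₃) / [r₄ sin(θ₄−θ₃)].
Numerator sine = +0.66000; denominator sine = +0.92784.
Result = 0.0184·5.529·(+0.66000) / (0.0609·(+0.92784)) = +1.1883 rad/s; magnitude 1.1883 rad/s.

1.19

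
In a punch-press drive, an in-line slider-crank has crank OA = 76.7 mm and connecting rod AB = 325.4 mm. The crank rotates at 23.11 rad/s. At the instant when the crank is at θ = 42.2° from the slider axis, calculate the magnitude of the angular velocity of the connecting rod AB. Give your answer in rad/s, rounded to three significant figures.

ω = 23.11 rad/s
The rod makes angle φ with the slider axis where L sinφ = r sinθ; differentiating, L cosφ·φ̇ = r ω cosθ.
L cosφ = √(L² − r² sin²θ) = 0.3213 m.
|ω_rod| = r ω |cosθ| / √(L² − r² sin²θ) = 0.0767·23.11·0.74080/0.3213 = 4.0869 rad/s.

4.09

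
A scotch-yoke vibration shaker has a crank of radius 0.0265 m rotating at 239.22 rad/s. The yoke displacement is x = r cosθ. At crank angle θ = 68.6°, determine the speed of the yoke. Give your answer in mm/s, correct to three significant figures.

5900

ω = 239.2 rad/s
x = r cosθ ⇒ ẋ = −rω sinθ.
|v| = rω|sinθ| = 0.0265·239.2·|sin 68.6°| = 5.9023 m/s = 5902.3 mm/s.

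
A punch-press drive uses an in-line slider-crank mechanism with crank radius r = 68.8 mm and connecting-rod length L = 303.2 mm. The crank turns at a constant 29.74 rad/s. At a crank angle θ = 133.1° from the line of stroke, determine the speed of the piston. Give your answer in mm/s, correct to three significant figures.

ω = 29.74 rad/s
For an in-line slider-crank, x = r cosθ + √(L² − r² sin²θ), so v = −rω sinθ·[1 + r cosθ/√(L² − r² sin²θ)].
With r = 0.0688 m, L = 0.3032 m, θ = 133.1°: √(L² − r² sin²θ) = 0.29901 m.
v = −0.0688·29.74·0.73016·[1 + 0.0688·-0.68327/0.29901] = -1.2591 m/s.
|v| = 1.2591 m/s = 1259.1 mm/s.

1260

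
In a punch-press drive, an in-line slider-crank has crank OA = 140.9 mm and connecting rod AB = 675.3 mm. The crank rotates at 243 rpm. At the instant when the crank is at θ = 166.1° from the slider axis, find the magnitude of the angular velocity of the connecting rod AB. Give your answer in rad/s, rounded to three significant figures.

ω = 25.45 rad/s (converted from 243 rpm).
The rod makes angle φ with the slider axis where L sinφ = r sinθ; differentiating, L cosφ·φ̇ = r ω cosθ.
L cosφ = √(L² − r² sin²θ) = 0.67445 m.
|ω_rod| = r ω |cosθ| / √(L² − r² sin²θ) = 0.1409·25.45·0.97072/0.67445 = 5.1605 rad/s.

5.16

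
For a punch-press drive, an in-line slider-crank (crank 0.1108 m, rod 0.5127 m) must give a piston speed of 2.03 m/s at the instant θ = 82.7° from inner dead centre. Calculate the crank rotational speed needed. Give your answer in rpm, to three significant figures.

172

For an in-line slider-crank, |v_piston| = rω|sinθ|·[1 + r cosθ/√(L² − r² sin²θ)].
With r = 0.1108 m, L = 0.5127 m, θ = 82.7°: the bracketed kinematic factor |dx/dθ| = 0.11299 m.
ω = v/|dx/dθ| = 2.03/0.11299 = 17.966 rad/s.
N = 60ω/(2π) = 171.56 rpm.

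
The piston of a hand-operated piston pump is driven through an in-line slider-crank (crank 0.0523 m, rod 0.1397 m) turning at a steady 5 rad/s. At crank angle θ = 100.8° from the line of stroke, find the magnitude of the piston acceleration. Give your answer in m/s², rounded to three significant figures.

0.732

ω = 5 rad/s
x(θ) = r cosθ + √(L² − r² sin²θ); with ω constant, a = ω²·d²x/dθ².
d²x/dθ² = −r cosθ − r²(cos2θ)/√u − r⁴ sin²2θ/(4u^{3/2}),  u = L² − r² sin²θ = 0.0168768 m².
Substituting r = 0.0523 m, L = 0.1397 m, θ = 100.8°: d²x/dθ² = +0.029261 m.
a = ω²·d²x/dθ² = (5)²·(+0.029261) = +0.73152 m/s²;  |a| = 0.73152 m/s².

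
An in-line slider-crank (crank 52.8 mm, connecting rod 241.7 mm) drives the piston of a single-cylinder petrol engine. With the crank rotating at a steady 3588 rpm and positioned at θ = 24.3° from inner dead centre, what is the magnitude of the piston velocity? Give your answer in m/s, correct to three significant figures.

9.80

ω = 2π·3588/60 = 375.7 rad/s
For an in-line slider-crank, x = r cosθ + √(L² − r² sin²θ), so v = −rω sinθ·[1 + r cosθ/√(L² − r² sin²θ)].
With r = 0.0528 m, L = 0.2417 m, θ = 24.3°: √(L² − r² sin²θ) = 0.24072 m.
v = −0.0528·375.7·0.41151·[1 + 0.0528·0.91140/0.24072] = -9.796 m/s.
|v| = 9.796 m/s.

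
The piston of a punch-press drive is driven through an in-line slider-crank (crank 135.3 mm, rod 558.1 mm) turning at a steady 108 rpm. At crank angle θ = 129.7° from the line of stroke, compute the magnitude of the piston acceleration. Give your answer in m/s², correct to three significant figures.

ω = 2π·108/60 = 11.31 rad/s
x(θ) = r cosθ + √(L² − r² sin²θ); with ω constant, a = ω²·d²x/dθ².
d²x/dθ² = −r cosθ − r²(cos2θ)/√u − r⁴ sin²2θ/(4u^{3/2}),  u = L² − r² sin²θ = 0.300639 m².
Substituting r = 0.1353 m, L = 0.5581 m, θ = 129.7°: d²x/dθ² = +0.092076 m.
a = ω²·d²x/dθ² = (11.31)²·(+0.092076) = +11.777 m/s²;  |a| = 11.777 m/s².

11.8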